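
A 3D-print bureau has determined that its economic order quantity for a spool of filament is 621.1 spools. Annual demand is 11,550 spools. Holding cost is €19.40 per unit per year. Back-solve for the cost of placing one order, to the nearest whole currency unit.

S ≈ €324

The basic EOQ model gives Q* = √(2DS/H); rearrange for the unknown.
From Q* = √(2DS/H): S = Q*²H / (2D) = 621.1² × 19.4 / (2 × 11,550) = 323.9760.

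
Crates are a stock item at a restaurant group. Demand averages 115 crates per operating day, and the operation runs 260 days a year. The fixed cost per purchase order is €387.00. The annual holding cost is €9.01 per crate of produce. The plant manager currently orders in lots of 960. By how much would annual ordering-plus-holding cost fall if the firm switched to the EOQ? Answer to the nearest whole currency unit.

Extra cost ≈ €1,938 per year

Annual demand D = 115 × 260 = 29,900.
EOQ = √(2DS/H) = √(2 × 29,900 × 387 / 9.01) ≈ 1602.67.
Cost at Q* = (D/Q*)S + (Q*/2)H = √(2DSH) ≈ €14,440.04.
Cost at Q = 960: (29,900/960)×387 + (960/2)×9.01 = €12,053.44 + €4,324.80 = €16,378.24.
Excess = €16,378.24 − €14,440.04 = €1,938.20.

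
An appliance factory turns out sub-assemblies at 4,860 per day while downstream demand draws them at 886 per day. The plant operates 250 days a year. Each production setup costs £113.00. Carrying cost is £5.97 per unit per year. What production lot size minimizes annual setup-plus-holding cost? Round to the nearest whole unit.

Q* ≈ 3,202 sub-assemblies

Annual demand D = 886 × 250 = 221,500.
Production build-up factor (1 − d/p) = 1 − 886/4,860 = 0.8177.
Q* = √(2DS / (H(1 − d/p))) = √(2 × 221,500 × 113 / (5.97 × 0.8177)).
= √(50,059,000 / 4.8816) ≈ 3202.271.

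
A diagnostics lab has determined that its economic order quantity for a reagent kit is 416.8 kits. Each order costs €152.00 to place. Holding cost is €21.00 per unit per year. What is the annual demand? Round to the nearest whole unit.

D ≈ 12,001 kits per year

Invert the EOQ relation Q*² = 2DS/H.
From Q* = √(2DS/H): D = Q*²H / (2S) = 416.8² × 21 / (2 × 152) = 12000.549.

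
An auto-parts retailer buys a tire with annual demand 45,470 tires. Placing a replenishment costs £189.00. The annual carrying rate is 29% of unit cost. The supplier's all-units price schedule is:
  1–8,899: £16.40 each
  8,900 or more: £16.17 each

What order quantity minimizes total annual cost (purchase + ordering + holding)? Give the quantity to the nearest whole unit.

Q* ≈ 1,901 tires

Holding cost per unit per year at price C is H = 0.29·C.
For each price level, check whether its EOQ is feasible; otherwise the best quantity at that price is the breakpoint.
EOQ at £16.40 = 1901.0 (feasible in tier 1): TC = 45,470×£16.40 + (45,470/1901.0)×189 + (1901.0/2)×0.29×£16.40 = £754,749.27.
EOQ at £16.17 = 1914.5 < 8900, so use break Q=8900: TC = 45,470×£16.17 + (45,470/8900.0)×189 + (8900.0/2)×0.29×£16.17 = £757,082.88.
Lowest total cost is £754,749.27 at Q = 1901.0.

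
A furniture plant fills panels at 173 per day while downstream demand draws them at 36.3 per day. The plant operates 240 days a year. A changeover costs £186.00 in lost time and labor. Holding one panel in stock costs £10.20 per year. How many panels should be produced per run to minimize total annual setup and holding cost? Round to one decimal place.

Annual demand D = 36.3 × 240 = 8,712.
Production build-up factor (1 − d/p) = 1 − 36.3/173 = 0.7902.
Q* = √(2DS / (H(1 − d/p))) = √(2 × 8,712 × 186 / (10.2 × 0.7902)).
= √(3,240,864 / 8.0598) ≈ 634.117.

Q* ≈ 634.1 panels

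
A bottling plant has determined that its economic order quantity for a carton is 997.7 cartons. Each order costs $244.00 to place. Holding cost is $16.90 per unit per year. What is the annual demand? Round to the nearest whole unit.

D ≈ 34,472 cartons per year

Squaring Q* = √(2DS/H) gives Q*² = 2DS/H.
From Q* = √(2DS/H): D = Q*²H / (2S) = 997.7² × 16.9 / (2 × 244) = 34472.027.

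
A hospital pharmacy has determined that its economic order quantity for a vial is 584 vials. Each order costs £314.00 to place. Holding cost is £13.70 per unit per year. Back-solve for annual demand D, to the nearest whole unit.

Squaring Q* = √(2DS/H) gives Q*² = 2DS/H.
From Q* = √(2DS/H): D = Q*²H / (2S) = 584² × 13.7 / (2 × 314) = 7440.234.

D ≈ 7,440 vials per year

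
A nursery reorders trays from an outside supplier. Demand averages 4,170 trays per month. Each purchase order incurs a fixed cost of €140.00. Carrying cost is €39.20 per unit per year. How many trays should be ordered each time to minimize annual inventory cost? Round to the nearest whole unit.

Annual demand D = 4,170 × 12 = 50,040.
EOQ = √(2DS / H) = √(2 × 50,040 × 140 / 39.2).
= √(14,011,200 / 39.2) = √357,428.5714 ≈ 597.853.

Q* ≈ 598 trays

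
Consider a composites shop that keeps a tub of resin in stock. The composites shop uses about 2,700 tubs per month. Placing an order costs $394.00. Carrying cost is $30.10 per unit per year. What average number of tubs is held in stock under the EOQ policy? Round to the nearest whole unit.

Annual demand D = 2,700 × 12 = 32,400.
Q* = √(2DS/H) = √(2 × 32,400 × 394 / 30.1) ≈ 920.98.
Average inventory = Q*/2 ≈ 920.98 / 2 = 460.492.

Average inventory ≈ 460 tubs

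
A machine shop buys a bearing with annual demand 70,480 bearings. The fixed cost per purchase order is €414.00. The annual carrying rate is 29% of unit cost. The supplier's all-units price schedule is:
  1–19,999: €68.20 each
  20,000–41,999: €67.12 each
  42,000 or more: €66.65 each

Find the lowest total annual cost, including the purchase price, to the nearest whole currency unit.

Holding cost per unit per year at price C is H = 0.29·C.
For each price level, check whether its EOQ is feasible; otherwise the best quantity at that price is the breakpoint.
EOQ at €68.20 = 1717.7 (feasible in tier 1): TC = 70,480×€68.20 + (70,480/1717.7)×414 + (1717.7/2)×0.29×€68.20 = €4,840,709.42.
EOQ at €67.12 = 1731.5 < 20000, so use break Q=20000: TC = 70,480×€67.12 + (70,480/20000.0)×414 + (20000.0/2)×0.29×€67.12 = €4,926,724.54.
EOQ at €66.65 = 1737.6 < 42000, so use break Q=42000: TC = 70,480×€66.65 + (70,480/42000.0)×414 + (42000.0/2)×0.29×€66.65 = €5,104,085.23.
Lowest total cost among the candidates is at Q = 1717.7.

TC* ≈ €4,840,709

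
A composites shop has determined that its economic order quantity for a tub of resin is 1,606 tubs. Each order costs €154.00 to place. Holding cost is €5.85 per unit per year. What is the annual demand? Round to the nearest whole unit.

D ≈ 48,989 tubs per year

Invert the EOQ relation Q*² = 2DS/H.
From Q* = √(2DS/H): D = Q*²H / (2S) = 1,606² × 5.85 / (2 × 154) = 48988.736.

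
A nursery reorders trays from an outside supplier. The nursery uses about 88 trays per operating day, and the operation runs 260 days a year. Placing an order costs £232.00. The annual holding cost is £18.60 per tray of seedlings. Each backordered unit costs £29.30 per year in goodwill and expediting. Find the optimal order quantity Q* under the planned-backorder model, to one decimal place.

Annual demand D = 88 × 260 = 22,880.
With planned backorders, Q* = √(2DS/H) · √((H+B)/B).
√(2DS/H) = √(2 × 22,880 × 232 / 18.6) = 755.493.
√((H+B)/B) = √((18.6+29.3)/29.3) = 1.2786.
Q* ≈ 965.972.

Q* ≈ 966.0 trays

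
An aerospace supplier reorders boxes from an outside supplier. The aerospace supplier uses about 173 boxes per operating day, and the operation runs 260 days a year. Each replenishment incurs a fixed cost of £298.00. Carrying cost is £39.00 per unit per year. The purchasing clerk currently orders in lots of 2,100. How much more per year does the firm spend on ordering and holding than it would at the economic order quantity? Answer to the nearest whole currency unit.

Annual demand D = 173 × 260 = 44,980.
EOQ = √(2DS/H) = √(2 × 44,980 × 298 / 39) ≈ 829.09.
Cost at Q* = (D/Q*)S + (Q*/2)H = √(2DSH) ≈ £32,334.43.
Cost at Q = 2,100: (44,980/2,100)×298 + (2,100/2)×39 = £6,382.88 + £40,950.00 = £47,332.88.
Excess = £47,332.88 − £32,334.43 = £14,998.45.

Extra cost ≈ £14,998 per year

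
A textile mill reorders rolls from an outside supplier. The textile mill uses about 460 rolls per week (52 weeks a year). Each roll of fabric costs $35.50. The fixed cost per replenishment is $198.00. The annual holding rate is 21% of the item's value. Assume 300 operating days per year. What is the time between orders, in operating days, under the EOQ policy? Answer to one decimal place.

Annual demand D = 460 × 52 = 23,920.
Holding cost H = 0.21 × $35.50 = $7.4550 per unit per year.
Q* = √(2DS/H) = √(2 × 23,920 × 198 / 7.455) ≈ 1127.21.
Cycle time = Q*/D × 300 = 1127.21 / 23,920 × 300 ≈ 14.137 days.

T ≈ 14.1 days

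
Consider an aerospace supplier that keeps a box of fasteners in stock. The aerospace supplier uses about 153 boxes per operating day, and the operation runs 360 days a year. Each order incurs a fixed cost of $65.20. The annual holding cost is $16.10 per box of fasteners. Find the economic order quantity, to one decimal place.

Annual demand D = 153 × 360 = 55,080.
EOQ = √(2DS / H) = √(2 × 55,080 × 65.2 / 16.1).
= √(7,182,432 / 16.1) = √446,113.7888 ≈ 667.918.

Q* ≈ 667.9 boxes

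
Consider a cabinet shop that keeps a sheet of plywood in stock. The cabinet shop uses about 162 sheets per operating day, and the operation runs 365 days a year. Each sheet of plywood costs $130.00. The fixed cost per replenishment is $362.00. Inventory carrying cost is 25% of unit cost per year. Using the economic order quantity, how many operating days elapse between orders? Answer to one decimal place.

Annual demand D = 162 × 365 = 59,130.
Holding cost H = 0.25 × $130.00 = $32.5000 per unit per year.
The optimal lot size = √(2DS/H) = √(2 × 59,130 × 362 / 32.5) ≈ 1147.71.
Cycle time = Q*/D × 365 = 1147.71 / 59,130 × 365 ≈ 7.085 days.

T ≈ 7.1 days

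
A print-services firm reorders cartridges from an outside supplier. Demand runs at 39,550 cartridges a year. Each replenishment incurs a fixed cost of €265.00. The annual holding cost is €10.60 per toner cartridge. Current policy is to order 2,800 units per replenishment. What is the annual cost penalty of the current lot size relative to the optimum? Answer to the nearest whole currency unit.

Extra cost ≈ €3,677 per year

EOQ = √(2DS/H) = √(2 × 39,550 × 265 / 10.6) ≈ 1406.24.
Cost at Q* = (D/Q*)S + (Q*/2)H = √(2DSH) ≈ €14,906.10.
Cost at Q = 2,800: (39,550/2,800)×265 + (2,800/2)×10.6 = €3,743.12 + €14,840.00 = €18,583.12.
Excess = €18,583.12 − €14,906.10 = €3,677.02.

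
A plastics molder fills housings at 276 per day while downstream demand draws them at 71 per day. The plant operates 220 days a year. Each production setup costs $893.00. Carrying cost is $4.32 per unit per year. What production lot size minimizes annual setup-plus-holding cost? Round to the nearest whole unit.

Q* ≈ 2,949 housings

Annual demand D = 71 × 220 = 15,620.
Production build-up factor (1 − d/p) = 1 − 71/276 = 0.7428.
Q* = √(2DS / (H(1 − d/p))) = √(2 × 15,620 × 893 / (4.32 × 0.7428)).
= √(27,897,320 / 3.2087) ≈ 2948.608.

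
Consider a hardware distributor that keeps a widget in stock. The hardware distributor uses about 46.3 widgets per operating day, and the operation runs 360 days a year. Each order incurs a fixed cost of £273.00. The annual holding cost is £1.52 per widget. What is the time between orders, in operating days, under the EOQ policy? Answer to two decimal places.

Annual demand D = 46.3 × 360 = 16,668.
Q* = √(2DS/H) = √(2 × 16,668 × 273 / 1.52) ≈ 2446.90.
Cycle time = Q*/D × 360 = 2446.90 / 16,668 × 360 ≈ 52.849 days.

T ≈ 52.85 days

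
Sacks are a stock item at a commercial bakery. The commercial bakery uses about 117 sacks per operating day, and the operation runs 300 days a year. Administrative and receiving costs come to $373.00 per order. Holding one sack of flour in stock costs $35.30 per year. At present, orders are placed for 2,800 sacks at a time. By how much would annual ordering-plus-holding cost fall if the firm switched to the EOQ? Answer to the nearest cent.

Extra cost ≈ $23,693.25 per year

Annual demand D = 117 × 300 = 35,100.
EOQ = √(2DS/H) = √(2 × 35,100 × 373 / 35.3) ≈ 861.26.
Cost at Q* = (D/Q*)S + (Q*/2)H = √(2DSH) ≈ $30,402.57.
Cost at Q = 2,800: (35,100/2,800)×373 + (2,800/2)×35.3 = $4,675.82 + $49,420.00 = $54,095.82.
Excess = $54,095.82 − $30,402.57 = $23,693.25.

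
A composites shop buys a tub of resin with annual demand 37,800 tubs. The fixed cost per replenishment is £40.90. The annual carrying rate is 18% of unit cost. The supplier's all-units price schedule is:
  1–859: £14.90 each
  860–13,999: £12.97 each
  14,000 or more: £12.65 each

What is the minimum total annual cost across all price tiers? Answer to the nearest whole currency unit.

TC* ≈ £492,953

Holding cost per unit per year at price C is H = 0.18·C.
Candidates are each tier's EOQ (if it falls in that tier) and each price-break quantity.
Tier 1 (£14.90): EOQ = 1073.7 exceeds tier's upper bound 859, so this tier is dominated.
EOQ at £12.97 = 1150.8 (feasible in tier 2): TC = 37,800×£12.97 + (37,800/1150.8)×40.9 + (1150.8/2)×0.18×£12.97 = £492,952.76.
EOQ at £12.65 = 1165.3 < 14000, so use break Q=14000: TC = 37,800×£12.65 + (37,800/14000.0)×40.9 + (14000.0/2)×0.18×£12.65 = £494,219.43.
Lowest total cost among the candidates is at Q = 1150.8.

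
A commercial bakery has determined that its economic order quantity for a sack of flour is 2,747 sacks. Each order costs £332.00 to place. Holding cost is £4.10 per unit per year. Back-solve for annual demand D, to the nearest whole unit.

Squaring Q* = √(2DS/H) gives Q*² = 2DS/H.
From Q* = √(2DS/H): D = Q*²H / (2S) = 2,747² × 4.1 / (2 × 332) = 46594.333.

D ≈ 46,594 sacks per year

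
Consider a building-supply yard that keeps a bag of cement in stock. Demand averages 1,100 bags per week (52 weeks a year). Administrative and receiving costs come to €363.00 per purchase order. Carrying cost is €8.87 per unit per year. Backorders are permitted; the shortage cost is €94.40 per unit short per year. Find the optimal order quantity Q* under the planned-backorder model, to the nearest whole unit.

Q* ≈ 2,263 bags

Annual demand D = 1,100 × 52 = 57,200.
With planned backorders, Q* = √(2DS/H) · √((H+B)/B).
√(2DS/H) = √(2 × 57,200 × 363 / 8.87) = 2163.737.
√((H+B)/B) = √((8.87+94.4)/94.4) = 1.0459.
Q* ≈ 2263.110.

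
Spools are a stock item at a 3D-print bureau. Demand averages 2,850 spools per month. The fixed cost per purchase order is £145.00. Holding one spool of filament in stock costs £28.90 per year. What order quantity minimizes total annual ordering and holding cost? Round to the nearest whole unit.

Q* ≈ 586 spools

Annual demand D = 2,850 × 12 = 34,200.
EOQ = √(2DS / H) = √(2 × 34,200 × 145 / 28.9).
= √(9,918,000 / 28.9) = √343,183.391 ≈ 585.819.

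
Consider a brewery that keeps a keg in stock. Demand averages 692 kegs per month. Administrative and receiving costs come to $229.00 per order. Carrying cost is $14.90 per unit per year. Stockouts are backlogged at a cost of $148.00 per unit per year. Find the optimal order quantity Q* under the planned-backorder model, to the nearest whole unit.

Q* ≈ 530 kegs

Annual demand D = 692 × 12 = 8,304.
With planned backorders, Q* = √(2DS/H) · √((H+B)/B).
√(2DS/H) = √(2 × 8,304 × 229 / 14.9) = 505.223.
√((H+B)/B) = √((14.9+148)/148) = 1.0491.
Q* ≈ 530.045.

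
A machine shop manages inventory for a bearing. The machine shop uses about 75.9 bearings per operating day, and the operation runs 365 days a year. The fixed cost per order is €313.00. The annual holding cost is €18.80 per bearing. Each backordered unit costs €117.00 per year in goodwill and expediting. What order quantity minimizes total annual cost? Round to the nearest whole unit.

Q* ≈ 1,035 bearings

Annual demand D = 75.9 × 365 = 27,703.5.
With planned backorders, Q* = √(2DS/H) · √((H+B)/B).
√(2DS/H) = √(2 × 27,703.5 × 313 / 18.8) = 960.452.
√((H+B)/B) = √((18.8+117)/117) = 1.0774.
Q* ≈ 1034.743.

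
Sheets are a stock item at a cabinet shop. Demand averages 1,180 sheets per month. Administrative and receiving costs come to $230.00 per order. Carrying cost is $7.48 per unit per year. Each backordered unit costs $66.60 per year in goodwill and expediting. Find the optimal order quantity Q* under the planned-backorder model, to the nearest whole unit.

Q* ≈ 984 sheets

Annual demand D = 1,180 × 12 = 14,160.
With planned backorders, Q* = √(2DS/H) · √((H+B)/B).
√(2DS/H) = √(2 × 14,160 × 230 / 7.48) = 933.168.
√((H+B)/B) = √((7.48+66.6)/66.6) = 1.0547.
Q* ≈ 984.177.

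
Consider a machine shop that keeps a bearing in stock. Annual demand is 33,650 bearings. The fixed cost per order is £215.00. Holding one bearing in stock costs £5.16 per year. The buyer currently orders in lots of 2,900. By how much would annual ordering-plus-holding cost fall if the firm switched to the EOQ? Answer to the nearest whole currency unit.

EOQ = √(2DS/H) = √(2 × 33,650 × 215 / 5.16) ≈ 1674.56.
Cost at Q* = (D/Q*)S + (Q*/2)H = √(2DSH) ≈ £8,640.75.
Cost at Q = 2,900: (33,650/2,900)×215 + (2,900/2)×5.16 = £2,494.74 + £7,482.00 = £9,976.74.
Excess = £9,976.74 − £8,640.75 = £1,335.99.

Extra cost ≈ £1,336 per year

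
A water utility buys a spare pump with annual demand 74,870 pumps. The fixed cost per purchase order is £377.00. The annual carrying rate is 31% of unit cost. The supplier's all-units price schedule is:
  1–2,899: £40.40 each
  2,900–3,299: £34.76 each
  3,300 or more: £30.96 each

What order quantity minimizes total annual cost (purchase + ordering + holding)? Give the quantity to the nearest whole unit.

Q* ≈ 3,300 pumps

Holding cost per unit per year at price C is H = 0.31·C.
Evaluate total cost at each tier's feasible EOQ or, if the EOQ is below the tier, at the tier's minimum quantity.
EOQ at £40.40 = 2123.1 (feasible in tier 1): TC = 74,870×£40.40 + (74,870/2123.1)×377 + (2123.1/2)×0.31×£40.40 = £3,051,337.56.
EOQ at £34.76 = 2288.9 < 2900, so use break Q=2900: TC = 74,870×£34.76 + (74,870/2900.0)×377 + (2900.0/2)×0.31×£34.76 = £2,627,838.92.
EOQ at £30.96 = 2425.3 < 3300, so use break Q=3300: TC = 74,870×£30.96 + (74,870/3300.0)×377 + (3300.0/2)×0.31×£30.96 = £2,342,364.57.
Lowest total cost is £2,342,364.57 at Q = 3300.0.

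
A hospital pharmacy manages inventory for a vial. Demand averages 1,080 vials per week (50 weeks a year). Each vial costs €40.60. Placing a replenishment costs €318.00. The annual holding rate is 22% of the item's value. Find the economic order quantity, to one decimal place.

Annual demand D = 1,080 × 50 = 54,000.
Holding cost H = 0.22 × €40.60 = €8.9320 per unit per year.
EOQ = √(2DS / H) = √(2 × 54,000 × 318 / 8.932).
= √(34,344,000 / 8.932) = √3,845,051.5002 ≈ 1960.880.

Q* ≈ 1,960.9 vials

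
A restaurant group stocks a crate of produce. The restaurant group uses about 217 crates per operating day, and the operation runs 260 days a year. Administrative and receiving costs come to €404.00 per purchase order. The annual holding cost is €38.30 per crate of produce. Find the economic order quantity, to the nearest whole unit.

Q* ≈ 1,091 crates

Annual demand D = 217 × 260 = 56,420.
EOQ = √(2DS / H) = √(2 × 56,420 × 404 / 38.3).
= √(45,587,360 / 38.3) = √1,190,270.4961 ≈ 1090.995.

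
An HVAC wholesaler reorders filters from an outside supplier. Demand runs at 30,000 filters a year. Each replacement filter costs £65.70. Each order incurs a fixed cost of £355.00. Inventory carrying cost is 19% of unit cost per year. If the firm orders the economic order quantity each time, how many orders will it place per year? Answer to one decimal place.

N ≈ 23.0 orders per year

Holding cost H = 0.19 × £65.70 = £12.4830 per unit per year.
Q* = √(2DS/H) = √(2 × 30,000 × 355 / 12.483) ≈ 1306.26.
Orders per year = D / Q* = 30,000 / 1306.26 ≈ 22.966.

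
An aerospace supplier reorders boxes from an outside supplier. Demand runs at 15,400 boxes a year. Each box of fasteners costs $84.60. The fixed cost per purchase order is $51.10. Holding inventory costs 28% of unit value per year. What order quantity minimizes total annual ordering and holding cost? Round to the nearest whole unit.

Holding cost H = 0.28 × $84.60 = $23.6880 per unit per year.
EOQ = √(2DS / H) = √(2 × 15,400 × 51.1 / 23.688).
= √(1,573,880 / 23.688) = √66,442.0804 ≈ 257.764.

Q* ≈ 258 boxes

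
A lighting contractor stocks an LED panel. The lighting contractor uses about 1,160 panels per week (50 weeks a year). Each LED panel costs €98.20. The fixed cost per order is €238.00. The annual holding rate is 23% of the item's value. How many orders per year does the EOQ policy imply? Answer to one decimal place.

Annual demand D = 1,160 × 50 = 58,000.
Holding cost H = 0.23 × €98.20 = €22.5860 per unit per year.
EOQ = √(2DS/H) = √(2 × 58,000 × 238 / 22.586) ≈ 1105.60.
Orders per year = D / Q* = 58,000 / 1105.60 ≈ 52.460.

N ≈ 52.5 orders per year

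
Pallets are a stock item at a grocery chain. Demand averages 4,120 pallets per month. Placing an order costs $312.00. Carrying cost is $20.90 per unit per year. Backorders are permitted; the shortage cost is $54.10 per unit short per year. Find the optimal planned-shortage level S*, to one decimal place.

S* ≈ 398.6 pallets

Annual demand D = 4,120 × 12 = 49,440.
With planned backorders, Q* = √(2DS/H) · √((H+B)/B).
√(2DS/H) = √(2 × 49,440 × 312 / 20.9) = 1214.950.
√((H+B)/B) = √((20.9+54.1)/54.1) = 1.1774.
Q* ≈ 1430.508.
S* = Q* · H/(H+B) = 1430.508 × 20.9/75 ≈ 398.635.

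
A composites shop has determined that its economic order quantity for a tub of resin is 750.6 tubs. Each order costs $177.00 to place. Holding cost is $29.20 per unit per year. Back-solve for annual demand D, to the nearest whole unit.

Invert the EOQ relation Q*² = 2DS/H.
From Q* = √(2DS/H): D = Q*²H / (2S) = 750.6² × 29.2 / (2 × 177) = 46472.572.

D ≈ 46,473 tubs per year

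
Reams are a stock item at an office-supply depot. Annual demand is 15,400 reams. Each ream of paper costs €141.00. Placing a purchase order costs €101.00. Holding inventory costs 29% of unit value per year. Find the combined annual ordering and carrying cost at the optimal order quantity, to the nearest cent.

TC* ≈ €11,278.32

Holding cost H = 0.29 × €141.00 = €40.8900 per unit per year.
Q* = √(2DS/H) = √(2 × 15,400 × 101 / 40.89) ≈ 275.82.
At the optimum the two cost components are equal, so total cost = 2·(Q*/2)H = Q*·H.
Minimum total = √(2DSH) = √(2 × 15,400 × 101 × 40.89) ≈ 11278.325.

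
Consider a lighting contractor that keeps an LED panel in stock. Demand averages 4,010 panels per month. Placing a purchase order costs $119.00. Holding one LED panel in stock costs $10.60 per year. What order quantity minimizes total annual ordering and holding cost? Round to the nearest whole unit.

Q* ≈ 1,039 panels

Annual demand D = 4,010 × 12 = 48,120.
EOQ = √(2DS / H) = √(2 × 48,120 × 119 / 10.6).
= √(11,452,560 / 10.6) = √1,080,430.1887 ≈ 1039.437.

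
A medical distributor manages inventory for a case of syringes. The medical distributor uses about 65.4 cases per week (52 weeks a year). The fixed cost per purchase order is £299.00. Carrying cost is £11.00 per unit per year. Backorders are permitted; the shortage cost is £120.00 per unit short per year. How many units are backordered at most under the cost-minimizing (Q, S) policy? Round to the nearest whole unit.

S* ≈ 38 cases

Annual demand D = 65.4 × 52 = 3,400.8.
With planned backorders, Q* = √(2DS/H) · √((H+B)/B).
√(2DS/H) = √(2 × 3,400.8 × 299 / 11) = 429.977.
√((H+B)/B) = √((11+120)/120) = 1.0448.
Q* ≈ 449.252.
S* = Q* · H/(H+B) = 449.252 × 11/131 ≈ 37.723.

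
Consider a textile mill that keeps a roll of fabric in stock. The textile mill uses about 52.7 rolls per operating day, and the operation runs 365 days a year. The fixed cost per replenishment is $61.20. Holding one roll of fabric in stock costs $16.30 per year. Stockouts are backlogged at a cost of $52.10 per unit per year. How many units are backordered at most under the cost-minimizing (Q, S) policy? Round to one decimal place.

Annual demand D = 52.7 × 365 = 19,235.5.
With planned backorders, Q* = √(2DS/H) · √((H+B)/B).
√(2DS/H) = √(2 × 19,235.5 × 61.2 / 16.3) = 380.057.
√((H+B)/B) = √((16.3+52.1)/52.1) = 1.1458.
Q* ≈ 435.470.
S* = Q* · H/(H+B) = 435.470 × 16.3/68.4 ≈ 103.774.

S* ≈ 103.8 rolls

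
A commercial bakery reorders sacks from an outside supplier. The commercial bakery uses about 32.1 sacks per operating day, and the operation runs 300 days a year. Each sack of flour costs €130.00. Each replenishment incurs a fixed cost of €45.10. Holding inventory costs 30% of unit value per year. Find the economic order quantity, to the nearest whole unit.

Annual demand D = 32.1 × 300 = 9,630.
Holding cost H = 0.30 × €130.00 = €39.0000 per unit per year.
EOQ = √(2DS / H) = √(2 × 9,630 × 45.1 / 39).
= √(868,626 / 39) = √22,272.4615 ≈ 149.240.

Q* ≈ 149 sacks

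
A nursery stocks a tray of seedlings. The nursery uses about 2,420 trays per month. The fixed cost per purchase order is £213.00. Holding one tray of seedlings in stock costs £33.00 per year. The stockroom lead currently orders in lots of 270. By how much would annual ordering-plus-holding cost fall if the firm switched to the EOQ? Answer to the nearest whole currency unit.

Extra cost ≈ £7,159 per year

Annual demand D = 2,420 × 12 = 29,040.
EOQ = √(2DS/H) = √(2 × 29,040 × 213 / 33) ≈ 612.27.
Cost at Q* = (D/Q*)S + (Q*/2)H = √(2DSH) ≈ £20,205.06.
Cost at Q = 270: (29,040/270)×213 + (270/2)×33 = £22,909.33 + £4,455.00 = £27,364.33.
Excess = £27,364.33 − £20,205.06 = £7,159.28.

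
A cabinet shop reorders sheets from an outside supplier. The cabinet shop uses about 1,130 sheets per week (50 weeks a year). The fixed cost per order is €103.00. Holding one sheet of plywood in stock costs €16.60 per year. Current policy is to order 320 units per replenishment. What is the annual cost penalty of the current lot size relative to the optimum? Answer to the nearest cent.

Extra cost ≈ €6,942.03 per year

Annual demand D = 1,130 × 50 = 56,500.
EOQ = √(2DS/H) = √(2 × 56,500 × 103 / 16.6) ≈ 837.34.
Cost at Q* = (D/Q*)S + (Q*/2)H = √(2DSH) ≈ €13,899.91.
Cost at Q = 320: (56,500/320)×103 + (320/2)×16.6 = €18,185.94 + €2,656.00 = €20,841.94.
Excess = €20,841.94 − €13,899.91 = €6,942.03.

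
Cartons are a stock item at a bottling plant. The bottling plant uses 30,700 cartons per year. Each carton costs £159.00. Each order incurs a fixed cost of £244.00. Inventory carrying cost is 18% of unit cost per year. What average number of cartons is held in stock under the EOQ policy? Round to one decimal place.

Average inventory ≈ 361.8 cartons

Holding cost H = 0.18 × £159.00 = £28.6200 per unit per year.
EOQ = √(2DS/H) = √(2 × 30,700 × 244 / 28.62) ≈ 723.51.
Average inventory = Q*/2 ≈ 723.51 / 2 = 361.755.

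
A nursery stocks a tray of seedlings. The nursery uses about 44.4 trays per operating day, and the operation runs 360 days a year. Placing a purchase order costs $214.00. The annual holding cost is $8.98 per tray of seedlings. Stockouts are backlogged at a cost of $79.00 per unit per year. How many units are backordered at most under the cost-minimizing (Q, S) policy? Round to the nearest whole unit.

Annual demand D = 44.4 × 360 = 15,984.
With planned backorders, Q* = √(2DS/H) · √((H+B)/B).
√(2DS/H) = √(2 × 15,984 × 214 / 8.98) = 872.824.
√((H+B)/B) = √((8.98+79)/79) = 1.0553.
Q* ≈ 921.096.
S* = Q* · H/(H+B) = 921.096 × 8.98/87.98 ≈ 94.015.

S* ≈ 94 trays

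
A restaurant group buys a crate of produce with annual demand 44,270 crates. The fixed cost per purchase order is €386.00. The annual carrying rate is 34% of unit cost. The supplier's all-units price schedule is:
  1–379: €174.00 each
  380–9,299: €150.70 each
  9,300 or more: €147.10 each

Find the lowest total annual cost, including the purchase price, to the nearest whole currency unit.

TC* ≈ €6,713,336

Holding cost per unit per year at price C is H = 0.34·C.
Evaluate total cost at each tier's feasible EOQ or, if the EOQ is below the tier, at the tier's minimum quantity.
Tier 1 (€174.00): EOQ = 760.1 exceeds tier's upper bound 379, so this tier is dominated.
EOQ at €150.70 = 816.7 (feasible in tier 2): TC = 44,270×€150.70 + (44,270/816.7)×386 + (816.7/2)×0.34×€150.70 = €6,713,335.53.
EOQ at €147.10 = 826.6 < 9300, so use break Q=9300: TC = 44,270×€147.10 + (44,270/9300.0)×386 + (9300.0/2)×0.34×€147.10 = €6,746,519.54.
Lowest total cost among the candidates is at Q = 816.7.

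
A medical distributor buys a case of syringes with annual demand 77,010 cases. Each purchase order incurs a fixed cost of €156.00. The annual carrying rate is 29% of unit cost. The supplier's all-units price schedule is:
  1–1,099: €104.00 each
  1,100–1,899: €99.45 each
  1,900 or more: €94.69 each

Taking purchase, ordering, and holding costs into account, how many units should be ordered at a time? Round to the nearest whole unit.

Q* ≈ 1,900 cases

Holding cost per unit per year at price C is H = 0.29·C.
Evaluate total cost at each tier's feasible EOQ or, if the EOQ is below the tier, at the tier's minimum quantity.
EOQ at €104.00 = 892.6 (feasible in tier 1): TC = 77,010×€104.00 + (77,010/892.6)×156 + (892.6/2)×0.29×€104.00 = €8,035,959.47.
EOQ at €99.45 = 912.7 < 1100, so use break Q=1100: TC = 77,010×€99.45 + (77,010/1100.0)×156 + (1100.0/2)×0.29×€99.45 = €7,685,428.19.
EOQ at €94.69 = 935.4 < 1900, so use break Q=1900: TC = 77,010×€94.69 + (77,010/1900.0)×156 + (1900.0/2)×0.29×€94.69 = €7,324,486.92.
Lowest total cost is €7,324,486.92 at Q = 1900.0.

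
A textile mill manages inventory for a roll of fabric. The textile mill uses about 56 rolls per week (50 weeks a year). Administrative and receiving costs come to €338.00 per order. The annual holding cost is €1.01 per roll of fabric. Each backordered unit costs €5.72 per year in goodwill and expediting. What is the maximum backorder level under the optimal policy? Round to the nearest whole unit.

Annual demand D = 56 × 50 = 2,800.
With planned backorders, Q* = √(2DS/H) · √((H+B)/B).
√(2DS/H) = √(2 × 2,800 × 338 / 1.01) = 1368.963.
√((H+B)/B) = √((1.01+5.72)/5.72) = 1.0847.
Q* ≈ 1484.914.
S* = Q* · H/(H+B) = 1484.914 × 1.01/6.73 ≈ 222.847.

S* ≈ 223 rolls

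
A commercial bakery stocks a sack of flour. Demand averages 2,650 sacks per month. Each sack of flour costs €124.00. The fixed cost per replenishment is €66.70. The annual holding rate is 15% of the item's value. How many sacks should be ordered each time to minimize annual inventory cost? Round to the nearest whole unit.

Annual demand D = 2,650 × 12 = 31,800.
Holding cost H = 0.15 × €124.00 = €18.6000 per unit per year.
EOQ = √(2DS / H) = √(2 × 31,800 × 66.7 / 18.6).
= √(4,242,120 / 18.6) = √228,070.9677 ≈ 477.568.

Q* ≈ 478 sacks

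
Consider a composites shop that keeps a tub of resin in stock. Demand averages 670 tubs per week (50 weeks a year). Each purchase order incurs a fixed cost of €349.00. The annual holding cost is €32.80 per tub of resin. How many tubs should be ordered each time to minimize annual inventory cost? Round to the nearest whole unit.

Annual demand D = 670 × 50 = 33,500.
EOQ = √(2DS / H) = √(2 × 33,500 × 349 / 32.8).
= √(23,383,000 / 32.8) = √712,896.3415 ≈ 844.332.

Q* ≈ 844 tubs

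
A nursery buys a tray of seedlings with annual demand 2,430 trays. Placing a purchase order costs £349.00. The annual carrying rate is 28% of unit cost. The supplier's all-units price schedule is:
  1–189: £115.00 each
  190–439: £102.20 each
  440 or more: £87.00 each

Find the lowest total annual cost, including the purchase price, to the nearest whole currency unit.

Holding cost per unit per year at price C is H = 0.28·C.
Evaluate total cost at each tier's feasible EOQ or, if the EOQ is below the tier, at the tier's minimum quantity.
Tier 1 (£115.00): EOQ = 229.5 exceeds tier's upper bound 189, so this tier is dominated.
EOQ at £102.20 = 243.5 (feasible in tier 2): TC = 2,430×£102.20 + (2,430/243.5)×349 + (243.5/2)×0.28×£102.20 = £255,312.83.
EOQ at £87.00 = 263.9 < 440, so use break Q=440: TC = 2,430×£87.00 + (2,430/440.0)×349 + (440.0/2)×0.28×£87.00 = £218,696.63.
Lowest total cost among the candidates is at Q = 440.0.

TC* ≈ £218,697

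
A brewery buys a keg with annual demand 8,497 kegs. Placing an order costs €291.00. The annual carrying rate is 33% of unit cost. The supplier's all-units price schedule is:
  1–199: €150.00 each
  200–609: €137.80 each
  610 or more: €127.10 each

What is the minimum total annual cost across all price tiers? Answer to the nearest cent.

Holding cost per unit per year at price C is H = 0.33·C.
Evaluate total cost at each tier's feasible EOQ or, if the EOQ is below the tier, at the tier's minimum quantity.
Tier 1 (€150.00): EOQ = 316.1 exceeds tier's upper bound 199, so this tier is dominated.
EOQ at €137.80 = 329.8 (feasible in tier 2): TC = 8,497×€137.80 + (8,497/329.8)×291 + (329.8/2)×0.33×€137.80 = €1,185,882.62.
EOQ at €127.10 = 343.4 < 610, so use break Q=610: TC = 8,497×€127.10 + (8,497/610.0)×291 + (610.0/2)×0.33×€127.10 = €1,096,814.80.
Lowest total cost among the candidates is at Q = 610.0.

TC* ≈ €1,096,814.80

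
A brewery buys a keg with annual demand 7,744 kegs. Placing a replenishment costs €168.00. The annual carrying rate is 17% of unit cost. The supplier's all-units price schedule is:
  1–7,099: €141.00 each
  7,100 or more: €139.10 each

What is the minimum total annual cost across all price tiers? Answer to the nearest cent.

Holding cost per unit per year at price C is H = 0.17·C.
Candidates are each tier's EOQ (if it falls in that tier) and each price-break quantity.
EOQ at €141.00 = 329.5 (feasible in tier 1): TC = 7,744×€141.00 + (7,744/329.5)×168 + (329.5/2)×0.17×€141.00 = €1,099,801.44.
EOQ at €139.10 = 331.7 < 7100, so use break Q=7100: TC = 7,744×€139.10 + (7,744/7100.0)×168 + (7100.0/2)×0.17×€139.10 = €1,161,320.49.
Lowest total cost among the candidates is at Q = 329.5.

TC* ≈ €1,099,801.44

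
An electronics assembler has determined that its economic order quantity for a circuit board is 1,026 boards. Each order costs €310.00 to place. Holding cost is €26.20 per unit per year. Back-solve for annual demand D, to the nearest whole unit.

D ≈ 44,484 boards per year

The basic EOQ model gives Q* = √(2DS/H); rearrange for the unknown.
From Q* = √(2DS/H): D = Q*²H / (2S) = 1,026² × 26.2 / (2 × 310) = 44484.050.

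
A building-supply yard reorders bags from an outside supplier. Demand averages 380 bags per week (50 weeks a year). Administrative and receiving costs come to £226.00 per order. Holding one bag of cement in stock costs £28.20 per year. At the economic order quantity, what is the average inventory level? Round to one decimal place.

Annual demand D = 380 × 50 = 19,000.
The optimal lot size = √(2DS/H) = √(2 × 19,000 × 226 / 28.2) ≈ 551.85.
Average inventory = Q*/2 ≈ 551.85 / 2 = 275.925.

Average inventory ≈ 275.9 bags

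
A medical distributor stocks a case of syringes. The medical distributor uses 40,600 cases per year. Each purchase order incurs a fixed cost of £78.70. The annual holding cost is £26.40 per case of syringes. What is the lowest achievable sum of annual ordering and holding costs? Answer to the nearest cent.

Q* = √(2DS/H) = √(2 × 40,600 × 78.7 / 26.4) ≈ 492.00.
At the optimum the two cost components are equal, so total cost = 2·(Q*/2)H = Q*·H.
Minimum total = √(2DSH) = √(2 × 40,600 × 78.7 × 26.4) ≈ 12988.750.

TC* ≈ £12,988.75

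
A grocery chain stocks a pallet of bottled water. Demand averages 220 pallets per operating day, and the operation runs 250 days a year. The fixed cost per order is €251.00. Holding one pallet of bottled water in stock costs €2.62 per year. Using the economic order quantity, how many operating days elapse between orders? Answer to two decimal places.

T ≈ 14.76 days

Annual demand D = 220 × 250 = 55,000.
EOQ = √(2DS/H) = √(2 × 55,000 × 251 / 2.62) ≈ 3246.25.
Cycle time = Q*/D × 250 = 3246.25 / 55,000 × 250 ≈ 14.756 days.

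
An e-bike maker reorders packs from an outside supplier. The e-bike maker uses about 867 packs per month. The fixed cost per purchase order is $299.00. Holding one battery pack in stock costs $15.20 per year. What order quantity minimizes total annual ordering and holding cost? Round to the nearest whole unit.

Q* ≈ 640 packs

Annual demand D = 867 × 12 = 10,404.
EOQ = √(2DS / H) = √(2 × 10,404 × 299 / 15.2).
= √(6,221,592 / 15.2) = √409,315.2632 ≈ 639.778.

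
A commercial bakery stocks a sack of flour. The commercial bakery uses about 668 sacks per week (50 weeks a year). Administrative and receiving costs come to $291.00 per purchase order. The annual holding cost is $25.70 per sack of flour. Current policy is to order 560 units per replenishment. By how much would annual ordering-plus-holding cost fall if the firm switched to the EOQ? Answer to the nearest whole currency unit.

Extra cost ≈ $2,201 per year

Annual demand D = 668 × 50 = 33,400.
EOQ = √(2DS/H) = √(2 × 33,400 × 291 / 25.7) ≈ 869.70.
Cost at Q* = (D/Q*)S + (Q*/2)H = √(2DSH) ≈ $22,351.22.
Cost at Q = 560: (33,400/560)×291 + (560/2)×25.7 = $17,356.07 + $7,196.00 = $24,552.07.
Excess = $24,552.07 − $22,351.22 = $2,200.85.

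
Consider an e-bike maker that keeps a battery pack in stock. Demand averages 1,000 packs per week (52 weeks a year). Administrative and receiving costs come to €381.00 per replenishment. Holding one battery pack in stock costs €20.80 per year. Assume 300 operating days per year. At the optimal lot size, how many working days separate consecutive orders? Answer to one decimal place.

Annual demand D = 1,000 × 52 = 52,000.
Q* = √(2DS/H) = √(2 × 52,000 × 381 / 20.8) ≈ 1380.22.
Cycle time = Q*/D × 300 = 1380.22 / 52,000 × 300 ≈ 7.963 days.

T ≈ 8.0 days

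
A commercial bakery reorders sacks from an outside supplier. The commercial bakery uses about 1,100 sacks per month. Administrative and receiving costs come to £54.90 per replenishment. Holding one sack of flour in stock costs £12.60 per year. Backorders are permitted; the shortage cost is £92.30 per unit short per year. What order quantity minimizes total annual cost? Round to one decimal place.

Q* ≈ 361.6 sacks

Annual demand D = 1,100 × 12 = 13,200.
With planned backorders, Q* = √(2DS/H) · √((H+B)/B).
√(2DS/H) = √(2 × 13,200 × 54.9 / 12.6) = 339.159.
√((H+B)/B) = √((12.6+92.3)/92.3) = 1.0661.
Q* ≈ 361.568.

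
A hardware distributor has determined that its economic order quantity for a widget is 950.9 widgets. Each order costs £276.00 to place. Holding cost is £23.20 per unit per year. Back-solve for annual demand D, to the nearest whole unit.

D ≈ 38,003 widgets per year

The basic EOQ model gives Q* = √(2DS/H); rearrange for the unknown.
From Q* = √(2DS/H): D = Q*²H / (2S) = 950.9² × 23.2 / (2 × 276) = 38003.063.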